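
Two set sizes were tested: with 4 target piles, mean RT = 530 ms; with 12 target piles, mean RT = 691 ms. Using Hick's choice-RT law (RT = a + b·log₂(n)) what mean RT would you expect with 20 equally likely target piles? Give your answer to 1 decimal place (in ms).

765.9 ms

RT is linear in log₂ n, so two points fix the line:
  b = (691 − 530) / (log₂ 12 − log₂ 4) = 161 / (3.5850 − 2) = 101.580 ms/bit
  a = 530 − 101.580 × 2 = 326.841 ms
Then RT(20) = 326.841 + 101.580 × log₂ 20 = 326.841 + 101.580 × 4.3219 ≈ 765.861 ms.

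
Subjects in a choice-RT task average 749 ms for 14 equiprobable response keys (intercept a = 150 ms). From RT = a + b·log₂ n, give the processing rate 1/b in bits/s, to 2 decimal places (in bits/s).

6.36 bits/s

b = (749 − 150)/log₂ 14 = 599/3.8074 = 157.327 ms per bit = 0.15733 s/bit; the reciprocal is 6.356 bits/s.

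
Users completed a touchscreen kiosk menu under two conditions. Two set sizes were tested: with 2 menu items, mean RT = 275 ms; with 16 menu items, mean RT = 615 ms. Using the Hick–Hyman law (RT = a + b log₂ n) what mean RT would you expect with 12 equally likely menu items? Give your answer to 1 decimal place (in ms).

568.0 ms

RT is linear in log₂ n, so two points fix the line:
  b = (615 − 275) / (log₂ 16 − log₂ 2) = 340 / (4 − 1) = 113.333 ms/bit
  a = 275 − 113.333 × 1 = 161.667 ms
Then RT(12) = 161.667 + 113.333 × log₂ 12 = 161.667 + 113.333 × 3.5850 ≈ 567.962 ms.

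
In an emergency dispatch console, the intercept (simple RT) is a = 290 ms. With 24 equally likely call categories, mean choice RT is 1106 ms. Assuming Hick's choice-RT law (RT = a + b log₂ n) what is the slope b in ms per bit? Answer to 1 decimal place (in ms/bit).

24 alternatives carry log₂ 24 = 4.5850 bits; the choice cost is 1106 − 290 = 816 ms, so b = 816/4.5850 = 177.973 ms/bit.

178.0 ms/bit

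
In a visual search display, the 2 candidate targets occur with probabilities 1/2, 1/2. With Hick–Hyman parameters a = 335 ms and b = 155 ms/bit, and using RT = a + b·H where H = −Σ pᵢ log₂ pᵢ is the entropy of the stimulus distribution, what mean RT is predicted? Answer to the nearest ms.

490 ms

Each term −pᵢ log₂ pᵢ: 0.5·1 + 0.5·1; summed, H = 1.000 bits.
Mean RT = a + bH = 335 + 155·1.000 = 490.00 ms.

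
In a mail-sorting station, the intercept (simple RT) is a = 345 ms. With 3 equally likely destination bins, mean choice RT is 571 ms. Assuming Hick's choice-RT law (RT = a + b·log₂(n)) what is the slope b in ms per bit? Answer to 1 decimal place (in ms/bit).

142.6 ms/bit

3 alternatives carry log₂ 3 = 1.5850 bits; the choice cost is 571 − 345 = 226 ms, so b = 226/1.5850 = 142.590 ms/bit.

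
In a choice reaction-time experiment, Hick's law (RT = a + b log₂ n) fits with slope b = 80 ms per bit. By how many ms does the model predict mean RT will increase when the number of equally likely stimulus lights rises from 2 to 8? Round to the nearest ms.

160 ms

Only the slope matters, since a is common to both: ΔRT = b·log₂(n₂/n₁).
log₂(8) − log₂(2) = log₂(8/2) = log₂(4) = 2.
ΔRT = 80 × 2.0000 = 160.000 ms.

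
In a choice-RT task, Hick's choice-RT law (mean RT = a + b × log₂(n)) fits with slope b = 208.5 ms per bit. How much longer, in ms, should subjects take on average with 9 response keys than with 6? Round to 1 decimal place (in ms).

122.0 ms

The intercept a cancels: ΔRT = b·(log₂ n₂ − log₂ n₁) = b·log₂(n₂/n₁).
log₂(9) − log₂(6) = 3.1699 − 2.5850 = 0.5850.
ΔRT = 208.5 × 0.5850 = 121.965 ms.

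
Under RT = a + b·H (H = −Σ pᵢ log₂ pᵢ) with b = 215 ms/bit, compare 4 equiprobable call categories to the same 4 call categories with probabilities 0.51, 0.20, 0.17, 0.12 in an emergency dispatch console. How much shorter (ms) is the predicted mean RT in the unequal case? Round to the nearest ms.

Equiprobable entropy H₀ = log₂ 4 = 2.0000 bits.
Skewed entropy H = −Σ pᵢ log₂ pᵢ = 1.7615 bits.
ΔRT = b·(H₀ − H) = 215 × 0.2385 = 51.28 ms.

51 ms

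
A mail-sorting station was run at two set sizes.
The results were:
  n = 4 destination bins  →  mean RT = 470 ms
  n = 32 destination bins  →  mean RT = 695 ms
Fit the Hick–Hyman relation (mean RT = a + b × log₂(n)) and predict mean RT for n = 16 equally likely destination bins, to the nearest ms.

620 ms

Solve the two-equation system in a and b:
  b = (695 − 470) / (log₂ 32 − log₂ 4) = 225 / (5 − 2) = 75 ms/bit
  a = 470 − 75 × 2 = 320 ms
Then RT(16) = 320 + 75 × log₂ 16 = 320 + 75 × 4 ≈ 620.000 ms.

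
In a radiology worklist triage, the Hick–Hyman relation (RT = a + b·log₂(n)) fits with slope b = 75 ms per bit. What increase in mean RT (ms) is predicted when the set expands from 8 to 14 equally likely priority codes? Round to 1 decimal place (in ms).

The intercept a cancels: ΔRT = b·(log₂ n₂ − log₂ n₁) = b·log₂(n₂/n₁).
log₂(14) − log₂(8) = 3.8074 − 3 = 0.8074.
ΔRT = 75 × 0.8074 = 60.552 ms.

60.6 ms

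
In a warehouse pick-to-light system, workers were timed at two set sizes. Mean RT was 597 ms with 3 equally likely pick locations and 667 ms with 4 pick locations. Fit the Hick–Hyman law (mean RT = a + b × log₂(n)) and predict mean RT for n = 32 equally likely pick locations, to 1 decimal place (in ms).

RT is linear in log₂ n, so two points fix the line:
  b = (667 − 597) / (log₂ 4 − log₂ 3) = 70 / (2 − 1.5850) = 168.659 ms/bit
  a = 597 − 168.659 × 1.5850 = 329.681 ms
Then RT(32) = 329.681 + 168.659 × log₂ 32 = 329.681 + 168.659 × 5 ≈ 1172.978 ms.

1173.0 ms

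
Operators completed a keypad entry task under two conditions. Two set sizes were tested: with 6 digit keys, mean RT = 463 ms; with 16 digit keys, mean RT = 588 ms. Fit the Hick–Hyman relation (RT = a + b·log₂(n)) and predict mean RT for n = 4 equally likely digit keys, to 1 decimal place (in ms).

411.3 ms

RT is linear in log₂ n, so two points fix the line:
  b = (588 − 463) / (log₂ 16 − log₂ 6) = 125 / (4 − 2.5850) = 88.337 ms/bit
  a = 463 − 88.337 × 2.5850 = 234.652 ms
Then RT(4) = 234.652 + 88.337 × log₂ 4 = 234.652 + 88.337 × 2 ≈ 411.326 ms.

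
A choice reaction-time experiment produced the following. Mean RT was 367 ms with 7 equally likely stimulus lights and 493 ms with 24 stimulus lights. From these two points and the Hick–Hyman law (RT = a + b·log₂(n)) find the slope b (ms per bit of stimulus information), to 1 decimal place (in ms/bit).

Slope: b = (493 − 367) / (log₂ 24 − log₂ 7) = 126/1.7776 = 70.882 ms/bit.

70.9 ms/bit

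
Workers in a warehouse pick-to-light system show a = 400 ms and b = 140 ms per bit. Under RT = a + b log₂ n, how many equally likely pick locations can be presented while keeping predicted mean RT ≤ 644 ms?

3

Information budget: (644 − 400)/140 = 1.7429 bits, so n ≤ 2^1.7429 = 3.347 → at most 3.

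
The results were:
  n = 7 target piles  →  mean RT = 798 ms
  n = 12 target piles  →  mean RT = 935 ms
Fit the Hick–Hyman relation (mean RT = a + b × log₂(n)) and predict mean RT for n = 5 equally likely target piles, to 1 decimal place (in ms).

With log₂ n on the abscissa the relation is linear; from the two conditions:
  b = (935 − 798) / (log₂ 12 − log₂ 7) = 137 / (3.5850 − 2.8074) = 176.181 ms/bit
  a = 798 − 176.181 × 2.8074 = 303.396 ms
Then RT(5) = 303.396 + 176.181 × log₂ 5 = 303.396 + 176.181 × 2.3219 ≈ 712.477 ms.

712.5 ms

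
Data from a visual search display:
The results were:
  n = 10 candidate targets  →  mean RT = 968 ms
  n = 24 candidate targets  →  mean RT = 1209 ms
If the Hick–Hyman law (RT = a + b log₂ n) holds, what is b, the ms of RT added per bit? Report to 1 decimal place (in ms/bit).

190.8 ms/bit

The slope on a log₂ axis is (1209 − 968) / (4.5850 − 3.3219) = 190.810 ms/bit.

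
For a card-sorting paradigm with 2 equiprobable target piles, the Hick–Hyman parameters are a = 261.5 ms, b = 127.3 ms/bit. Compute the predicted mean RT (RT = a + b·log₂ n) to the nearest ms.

log₂(2) = 1 bits, so RT = 261.5 + 127.3 × 1 ≈ 388.800 ms.

389 ms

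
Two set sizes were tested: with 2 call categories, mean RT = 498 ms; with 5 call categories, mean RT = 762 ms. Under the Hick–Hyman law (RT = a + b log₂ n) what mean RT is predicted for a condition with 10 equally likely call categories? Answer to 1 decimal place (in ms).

961.7 ms

With log₂ n on the abscissa the relation is linear; from the two conditions:
  b = (762 − 498) / (log₂ 5 − log₂ 2) = 264 / (2.3219 − 1) = 199.708 ms/bit
  a = 498 − 199.708 × 1 = 298.292 ms
Then RT(10) = 298.292 + 199.708 × log₂ 10 = 298.292 + 199.708 × 3.3219 ≈ 961.708 ms.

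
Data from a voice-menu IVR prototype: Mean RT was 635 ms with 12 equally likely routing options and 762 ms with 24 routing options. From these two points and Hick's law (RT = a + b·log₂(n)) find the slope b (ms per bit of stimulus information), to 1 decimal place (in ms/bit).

The slope on a log₂ axis is (762 − 635) / (4.5850 − 3.5850) = 127.000 ms/bit.

127.0 ms/bit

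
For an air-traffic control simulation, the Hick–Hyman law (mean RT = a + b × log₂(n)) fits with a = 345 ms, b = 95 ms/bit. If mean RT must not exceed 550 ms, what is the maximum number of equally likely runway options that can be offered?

4

95·log₂ n ≤ 550 − 345 = 205, giving log₂ n ≤ 2.1579 and n ≤ 4.463. The largest whole number is 4.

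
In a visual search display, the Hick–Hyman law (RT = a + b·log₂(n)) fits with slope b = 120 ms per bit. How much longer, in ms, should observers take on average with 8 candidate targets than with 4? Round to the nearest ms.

ΔRT = (a + b log₂ n₂) − (a + b log₂ n₁) = b·(log₂ n₂ − log₂ n₁).
log₂(8) − log₂(4) = log₂(8/4) = log₂(2) = 1.
ΔRT = 120 × 1.0000 = 120.000 ms.

120 ms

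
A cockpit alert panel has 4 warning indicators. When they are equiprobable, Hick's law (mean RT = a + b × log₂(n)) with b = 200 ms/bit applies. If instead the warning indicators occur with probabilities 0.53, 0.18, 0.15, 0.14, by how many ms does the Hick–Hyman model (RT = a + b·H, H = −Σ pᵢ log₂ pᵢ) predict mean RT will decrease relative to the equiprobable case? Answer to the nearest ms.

52 ms

Equiprobable entropy H₀ = log₂ 4 = 2.0000 bits.
Skewed entropy H = −Σ pᵢ log₂ pᵢ = 1.7384 bits.
ΔRT = b·(H₀ − H) = 200 × 0.2616 = 52.32 ms.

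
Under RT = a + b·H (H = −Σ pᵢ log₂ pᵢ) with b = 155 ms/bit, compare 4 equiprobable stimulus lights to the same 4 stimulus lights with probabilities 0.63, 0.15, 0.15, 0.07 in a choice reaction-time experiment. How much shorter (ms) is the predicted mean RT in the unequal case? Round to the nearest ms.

76 ms

Equiprobable entropy H₀ = log₂ 4 = 2.0000 bits.
Skewed entropy H = −Σ pᵢ log₂ pᵢ = 1.5096 bits.
ΔRT = b·(H₀ − H) = 155 × 0.4904 = 76.01 ms.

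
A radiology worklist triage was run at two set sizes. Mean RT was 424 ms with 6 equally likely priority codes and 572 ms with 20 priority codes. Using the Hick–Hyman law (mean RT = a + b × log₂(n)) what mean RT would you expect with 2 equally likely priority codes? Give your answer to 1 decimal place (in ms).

289.0 ms

RT is linear in log₂ n, so two points fix the line:
  b = (572 − 424) / (log₂ 20 − log₂ 6) = 148 / (4.3219 − 2.5850) = 85.206 ms/bit
  a = 424 − 85.206 × 2.5850 = 203.746 ms
Then RT(2) = 203.746 + 85.206 × log₂ 2 = 203.746 + 85.206 × 1 ≈ 288.952 ms.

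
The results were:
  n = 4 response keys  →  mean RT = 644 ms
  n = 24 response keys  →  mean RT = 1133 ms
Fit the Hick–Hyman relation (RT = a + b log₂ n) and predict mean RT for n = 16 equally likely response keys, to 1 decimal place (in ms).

With log₂ n on the abscissa the relation is linear; from the two conditions:
  b = (1133 − 644) / (log₂ 24 − log₂ 4) = 489 / (4.5850 − 2) = 189.171 ms/bit
  a = 644 − 189.171 × 2 = 265.658 ms
Then RT(16) = 265.658 + 189.171 × log₂ 16 = 265.658 + 189.171 × 4 ≈ 1022.342 ms.

1022.3 ms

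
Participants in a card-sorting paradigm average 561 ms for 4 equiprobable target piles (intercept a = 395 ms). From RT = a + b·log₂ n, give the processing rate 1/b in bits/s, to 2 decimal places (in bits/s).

12.05 bits/s

Choice component = 561 − 395 = 166 ms over log₂(4) = 2 bits.
b = 166 / 2 = 83.000 ms/bit, so 1/b = 12.048 bits/s.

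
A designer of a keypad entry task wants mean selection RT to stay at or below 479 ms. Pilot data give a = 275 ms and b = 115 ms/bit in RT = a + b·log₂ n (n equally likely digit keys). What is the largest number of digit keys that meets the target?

3

115·log₂ n ≤ 479 − 275 = 204, giving log₂ n ≤ 1.7739 and n ≤ 3.420. The largest whole number is 3.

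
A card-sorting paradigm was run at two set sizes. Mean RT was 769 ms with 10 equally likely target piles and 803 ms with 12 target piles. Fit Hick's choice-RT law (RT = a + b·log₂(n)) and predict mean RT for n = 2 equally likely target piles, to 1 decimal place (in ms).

468.9 ms

RT is linear in log₂ n, so two points fix the line:
  b = (803 − 769) / (log₂ 12 − log₂ 10) = 34 / (3.5850 − 3.3219) = 129.261 ms/bit
  a = 769 − 129.261 × 3.3219 = 339.605 ms
Then RT(2) = 339.605 + 129.261 × log₂ 2 = 339.605 + 129.261 × 1 ≈ 468.866 ms.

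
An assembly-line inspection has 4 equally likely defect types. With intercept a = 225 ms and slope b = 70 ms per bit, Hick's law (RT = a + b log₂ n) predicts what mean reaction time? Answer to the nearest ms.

log₂(4) = 2 bits, so RT = 225 + 70 × 2 ≈ 365.000 ms.

365 ms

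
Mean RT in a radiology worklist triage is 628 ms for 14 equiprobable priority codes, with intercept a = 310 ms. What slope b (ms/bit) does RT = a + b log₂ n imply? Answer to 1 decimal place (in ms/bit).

14 alternatives carry log₂ 14 = 3.8074 bits; the choice cost is 628 − 310 = 318 ms, so b = 318/3.8074 = 83.523 ms/bit.

83.5 ms/bit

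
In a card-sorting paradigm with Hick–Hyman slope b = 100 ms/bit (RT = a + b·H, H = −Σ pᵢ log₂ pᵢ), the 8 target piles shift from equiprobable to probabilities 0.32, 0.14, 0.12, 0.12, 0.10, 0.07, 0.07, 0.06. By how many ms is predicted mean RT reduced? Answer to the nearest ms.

Equiprobable entropy H₀ = log₂ 8 = 3.0000 bits.
Skewed entropy H = −Σ pᵢ log₂ pᵢ = 2.7701 bits.
ΔRT = b·(H₀ − H) = 100 × 0.2299 = 22.99 ms.

23 ms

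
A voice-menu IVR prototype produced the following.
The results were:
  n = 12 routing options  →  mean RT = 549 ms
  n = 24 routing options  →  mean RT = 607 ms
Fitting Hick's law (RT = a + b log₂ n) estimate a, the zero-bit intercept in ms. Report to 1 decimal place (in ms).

Slope: b = (607 − 549) / (log₂ 24 − log₂ 12) = 58/1.0000 = 58.000 ms/bit.
a = RT₁ − b·log₂ n₁ = 549 − 58.000 × 3.5850 = 341.072 ms.

341.1 ms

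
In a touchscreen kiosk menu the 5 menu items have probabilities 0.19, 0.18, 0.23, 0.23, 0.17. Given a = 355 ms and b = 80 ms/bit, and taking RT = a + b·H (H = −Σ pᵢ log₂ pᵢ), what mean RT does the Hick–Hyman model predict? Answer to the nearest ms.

H = 0.19·log₂(1/0.19) + 0.18·log₂(1/0.18) + 0.23·log₂(1/0.23) + 0.23·log₂(1/0.23) + 0.17·log₂(1/0.17) = 2.3105 bits.
RT = 355 + 80 × 2.3105 = 539.84 ms.

540 ms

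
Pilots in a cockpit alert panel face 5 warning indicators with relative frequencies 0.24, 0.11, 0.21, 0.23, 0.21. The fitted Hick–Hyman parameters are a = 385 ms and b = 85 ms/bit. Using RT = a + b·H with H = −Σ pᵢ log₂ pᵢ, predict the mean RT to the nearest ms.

579 ms

Entropy contributions −pᵢ log₂ pᵢ: 0.4941, 0.3503, 0.4728, 0.4877, 0.4728; sum H = 2.2777 bits.
RT = a + bH = 385 + 85·2.2777 = 578.61 ms.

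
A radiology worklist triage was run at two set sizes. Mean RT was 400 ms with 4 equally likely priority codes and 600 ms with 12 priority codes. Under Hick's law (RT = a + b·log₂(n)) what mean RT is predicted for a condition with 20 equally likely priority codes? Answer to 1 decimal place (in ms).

693.0 ms

Fit slope and intercept:
  b = (600 − 400) / (log₂ 12 − log₂ 4) = 200 / (3.5850 − 2) = 126.186 ms/bit
  a = 400 − 126.186 × 2 = 147.628 ms
Then RT(20) = 147.628 + 126.186 × log₂ 20 = 147.628 + 126.186 × 4.3219 ≈ 692.995 ms.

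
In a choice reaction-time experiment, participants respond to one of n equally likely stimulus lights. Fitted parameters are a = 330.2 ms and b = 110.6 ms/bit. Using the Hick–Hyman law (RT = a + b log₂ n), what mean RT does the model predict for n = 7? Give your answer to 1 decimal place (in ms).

640.7 ms

log₂(7) = 2.8074 bits, so RT = 330.2 + 110.6 × 2.8074 ≈ 640.693 ms.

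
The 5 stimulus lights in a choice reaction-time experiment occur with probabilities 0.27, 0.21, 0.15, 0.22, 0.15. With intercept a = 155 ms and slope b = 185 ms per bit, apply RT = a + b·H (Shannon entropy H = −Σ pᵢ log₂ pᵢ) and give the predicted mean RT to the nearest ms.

578 ms

H = 0.27·log₂(1/0.27) + 0.21·log₂(1/0.21) + 0.15·log₂(1/0.15) + 0.22·log₂(1/0.22) + 0.15·log₂(1/0.15) = 2.2845 bits.
RT = 155 + 185 × 2.2845 = 577.63 ms.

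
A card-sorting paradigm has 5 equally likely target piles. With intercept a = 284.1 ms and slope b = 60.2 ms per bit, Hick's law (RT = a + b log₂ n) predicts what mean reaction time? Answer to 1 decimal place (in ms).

log₂(5) = 2.3219 bits, so RT = 284.1 + 60.2 × 2.3219 ≈ 423.880 ms.

423.9 ms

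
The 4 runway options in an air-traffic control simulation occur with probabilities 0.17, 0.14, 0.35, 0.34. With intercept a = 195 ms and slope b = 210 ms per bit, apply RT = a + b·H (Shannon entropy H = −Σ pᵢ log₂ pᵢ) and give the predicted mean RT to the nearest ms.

592 ms

Entropy contributions −pᵢ log₂ pᵢ: 0.4346, 0.3971, 0.5301, 0.5292; sum H = 1.8910 bits.
RT = a + bH = 195 + 210·1.8910 = 592.10 ms.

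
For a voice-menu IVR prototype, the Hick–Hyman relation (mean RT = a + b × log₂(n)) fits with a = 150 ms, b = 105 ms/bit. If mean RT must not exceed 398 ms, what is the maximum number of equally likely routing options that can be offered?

Information budget: (398 − 150)/105 = 2.3619 bits, so n ≤ 2^2.3619 = 5.140 → at most 5.

5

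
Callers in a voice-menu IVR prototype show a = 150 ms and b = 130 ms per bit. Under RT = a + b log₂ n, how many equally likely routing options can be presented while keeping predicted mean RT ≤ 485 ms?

5

130·log₂ n ≤ 485 − 150 = 335, giving log₂ n ≤ 2.5769 and n ≤ 5.967. The largest whole number is 5.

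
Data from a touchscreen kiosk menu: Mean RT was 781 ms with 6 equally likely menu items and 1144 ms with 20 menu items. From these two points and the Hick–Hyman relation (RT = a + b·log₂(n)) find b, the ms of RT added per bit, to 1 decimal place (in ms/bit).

209.0 ms/bit

The slope on a log₂ axis is (1144 − 781) / (4.3219 − 2.5850) = 208.985 ms/bit.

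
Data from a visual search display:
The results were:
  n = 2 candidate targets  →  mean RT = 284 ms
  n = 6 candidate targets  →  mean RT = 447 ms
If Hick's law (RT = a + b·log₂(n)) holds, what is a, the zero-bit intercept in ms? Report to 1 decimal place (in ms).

Slope: b = (447 − 284) / (log₂ 6 − log₂ 2) = 163/1.5850 = 102.842 ms/bit.
Intercept: a = 284 − 102.842·log₂(2) = 181.158 ms.

181.2 ms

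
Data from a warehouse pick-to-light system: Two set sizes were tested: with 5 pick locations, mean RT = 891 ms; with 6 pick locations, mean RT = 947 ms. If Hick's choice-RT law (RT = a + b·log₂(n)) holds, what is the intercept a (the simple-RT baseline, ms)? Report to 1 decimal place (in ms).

Slope: b = (947 − 891) / (log₂ 6 − log₂ 5) = 56/0.2630 = 212.900 ms/bit.
a = RT₁ − b·log₂ n₁ = 891 − 212.900 × 2.3219 = 396.662 ms.

396.7 ms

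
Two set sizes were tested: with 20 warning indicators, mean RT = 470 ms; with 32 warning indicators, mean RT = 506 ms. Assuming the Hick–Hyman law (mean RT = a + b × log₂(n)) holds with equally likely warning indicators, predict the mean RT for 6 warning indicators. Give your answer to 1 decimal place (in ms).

377.8 ms

Solve the two-equation system in a and b:
  b = (506 − 470) / (log₂ 32 − log₂ 20) = 36 / (5 − 4.3219) = 53.092 ms/bit
  a = 470 − 53.092 × 4.3219 = 240.541 ms
Then RT(6) = 240.541 + 53.092 × log₂ 6 = 240.541 + 53.092 × 2.5850 ≈ 377.782 ms.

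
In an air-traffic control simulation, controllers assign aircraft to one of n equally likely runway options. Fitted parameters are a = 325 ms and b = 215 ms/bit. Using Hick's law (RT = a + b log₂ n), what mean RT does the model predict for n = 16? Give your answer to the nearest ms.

1185 ms

log₂(16) = 4 bits, so RT = 325 + 215 × 4 ≈ 1185.000 ms.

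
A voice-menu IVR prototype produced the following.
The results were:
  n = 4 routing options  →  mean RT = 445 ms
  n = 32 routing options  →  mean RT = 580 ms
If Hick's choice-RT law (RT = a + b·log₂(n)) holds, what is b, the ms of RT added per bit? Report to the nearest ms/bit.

45 ms/bit

Slope: b = (580 − 445) / (log₂ 32 − log₂ 4) = 135/3.0000 = 45 ms/bit.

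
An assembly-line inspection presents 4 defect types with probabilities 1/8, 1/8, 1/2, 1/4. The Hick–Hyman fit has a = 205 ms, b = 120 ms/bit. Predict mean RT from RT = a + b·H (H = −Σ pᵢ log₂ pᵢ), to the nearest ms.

415 ms

Each term −pᵢ log₂ pᵢ: 0.125·3 + 0.125·3 + 0.5·1 + 0.25·2; summed, H = 1.750 bits.
Mean RT = a + bH = 205 + 120·1.750 = 415.00 ms.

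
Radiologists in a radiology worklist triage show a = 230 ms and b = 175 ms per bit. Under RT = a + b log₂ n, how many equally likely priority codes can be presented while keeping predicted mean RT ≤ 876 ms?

12

Information budget: (876 − 230)/175 = 3.6914 bits, so n ≤ 2^3.6914 = 12.919 → at most 12.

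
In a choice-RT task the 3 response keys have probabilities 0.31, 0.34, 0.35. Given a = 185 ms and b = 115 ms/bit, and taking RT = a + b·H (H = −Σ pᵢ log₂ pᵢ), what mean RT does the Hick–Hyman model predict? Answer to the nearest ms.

367 ms

Entropy contributions −pᵢ log₂ pᵢ: 0.5238, 0.5292, 0.5301; sum H = 1.5831 bits.
RT = a + bH = 185 + 115·1.5831 = 367.05 ms.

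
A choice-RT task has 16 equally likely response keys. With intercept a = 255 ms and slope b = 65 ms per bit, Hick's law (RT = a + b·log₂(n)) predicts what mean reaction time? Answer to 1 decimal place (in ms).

515.0 ms

log₂(16) = 4 bits, so RT = 255 + 65 × 4 ≈ 515.000 ms.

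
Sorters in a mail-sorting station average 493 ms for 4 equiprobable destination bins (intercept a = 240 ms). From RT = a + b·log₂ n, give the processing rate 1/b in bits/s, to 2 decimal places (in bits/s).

b = (493 − 240)/log₂ 4 = 253/2 = 126.500 ms per bit = 0.12650 s/bit; the reciprocal is 7.905 bits/s.

7.91 bits/s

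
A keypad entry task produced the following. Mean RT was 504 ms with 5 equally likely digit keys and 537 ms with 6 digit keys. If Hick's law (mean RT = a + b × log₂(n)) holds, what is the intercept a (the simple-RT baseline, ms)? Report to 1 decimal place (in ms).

b = (RT₂ − RT₁)/(log₂ n₂ − log₂ n₁) = (537 − 504)/(2.5850 − 2.3219) = 125.459 ms/bit.
Intercept: a = 504 − 125.459·log₂(5) = 212.694 ms.

212.7 ms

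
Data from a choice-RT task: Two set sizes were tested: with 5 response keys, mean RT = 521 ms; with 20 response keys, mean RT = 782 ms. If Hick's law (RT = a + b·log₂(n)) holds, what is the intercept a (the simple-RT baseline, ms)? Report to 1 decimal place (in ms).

218.0 ms

b = (RT₂ − RT₁)/(log₂ n₂ − log₂ n₁) = (782 − 521)/(4.3219 − 2.3219) = 130.500 ms/bit.
Intercept: a = 521 − 130.500·log₂(5) = 217.988 ms.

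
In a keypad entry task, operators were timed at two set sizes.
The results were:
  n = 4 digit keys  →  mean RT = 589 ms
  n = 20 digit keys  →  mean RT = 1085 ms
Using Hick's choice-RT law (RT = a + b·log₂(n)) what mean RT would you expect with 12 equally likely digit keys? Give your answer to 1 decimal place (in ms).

Fit slope and intercept:
  b = (1085 − 589) / (log₂ 20 − log₂ 4) = 496 / (4.3219 − 2) = 213.616 ms/bit
  a = 589 − 213.616 × 2 = 161.769 ms
Then RT(12) = 161.769 + 213.616 × log₂ 12 = 161.769 + 213.616 × 3.5850 ≈ 927.573 ms.

927.6 ms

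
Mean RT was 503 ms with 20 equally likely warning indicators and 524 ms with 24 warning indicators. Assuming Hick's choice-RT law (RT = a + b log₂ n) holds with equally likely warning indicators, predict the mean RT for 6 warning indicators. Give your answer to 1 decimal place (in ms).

364.3 ms

With log₂ n on the abscissa the relation is linear; from the two conditions:
  b = (524 − 503) / (log₂ 24 − log₂ 20) = 21 / (4.5850 − 4.3219) = 79.837 ms/bit
  a = 503 − 79.837 × 4.3219 = 157.948 ms
Then RT(6) = 157.948 + 79.837 × log₂ 6 = 157.948 + 79.837 × 2.5850 ≈ 364.325 ms.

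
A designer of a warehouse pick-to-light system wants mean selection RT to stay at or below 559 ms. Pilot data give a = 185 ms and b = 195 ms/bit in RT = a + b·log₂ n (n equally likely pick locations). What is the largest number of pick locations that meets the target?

3

195·log₂ n ≤ 559 − 185 = 374, giving log₂ n ≤ 1.9179 and n ≤ 3.779. The largest whole number is 3.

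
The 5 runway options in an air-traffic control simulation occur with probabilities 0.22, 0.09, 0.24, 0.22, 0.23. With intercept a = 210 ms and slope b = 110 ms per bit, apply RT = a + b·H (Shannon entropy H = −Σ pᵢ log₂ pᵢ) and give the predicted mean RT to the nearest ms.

458 ms

Entropy contributions −pᵢ log₂ pᵢ: 0.4806, 0.3127, 0.4941, 0.4806, 0.4877; sum H = 2.2556 bits.
RT = a + bH = 210 + 110·2.2556 = 458.12 ms.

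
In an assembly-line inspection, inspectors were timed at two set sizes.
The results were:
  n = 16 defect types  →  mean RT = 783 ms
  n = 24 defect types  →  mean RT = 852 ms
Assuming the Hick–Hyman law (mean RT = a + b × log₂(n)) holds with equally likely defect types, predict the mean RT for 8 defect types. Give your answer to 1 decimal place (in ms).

RT is linear in log₂ n, so two points fix the line:
  b = (852 − 783) / (log₂ 24 − log₂ 16) = 69 / (4.5850 − 4) = 117.956 ms/bit
  a = 783 − 117.956 × 4 = 311.175 ms
Then RT(8) = 311.175 + 117.956 × log₂ 8 = 311.175 + 117.956 × 3 ≈ 665.044 ms.

665.0 ms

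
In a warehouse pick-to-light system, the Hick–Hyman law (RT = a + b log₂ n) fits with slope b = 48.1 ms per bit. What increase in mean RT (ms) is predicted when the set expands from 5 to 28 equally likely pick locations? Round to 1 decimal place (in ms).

ΔRT = (a + b log₂ n₂) − (a + b log₂ n₁) = b·(log₂ n₂ − log₂ n₁).
log₂(28) − log₂(5) = 4.8074 − 2.3219 = 2.4854.
ΔRT = 48.1 × 2.4854 = 119.549 ms.

119.5 ms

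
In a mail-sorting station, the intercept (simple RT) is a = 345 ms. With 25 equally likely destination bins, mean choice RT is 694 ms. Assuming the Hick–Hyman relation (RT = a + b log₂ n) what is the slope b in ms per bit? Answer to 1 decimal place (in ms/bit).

75.2 ms/bit

b = (694 − 345) / log₂(25) = 349 / 4.6439 = 75.153 ms/bit.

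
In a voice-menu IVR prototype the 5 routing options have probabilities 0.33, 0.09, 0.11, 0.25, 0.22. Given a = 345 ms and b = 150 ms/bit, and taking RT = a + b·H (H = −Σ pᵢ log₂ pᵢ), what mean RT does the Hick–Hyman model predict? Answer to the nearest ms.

671 ms

H = 0.33·log₂(1/0.33) + 0.09·log₂(1/0.09) + 0.11·log₂(1/0.11) + 0.25·log₂(1/0.25) + 0.22·log₂(1/0.22) = 2.1713 bits.
RT = 345 + 150 × 2.1713 = 670.70 ms.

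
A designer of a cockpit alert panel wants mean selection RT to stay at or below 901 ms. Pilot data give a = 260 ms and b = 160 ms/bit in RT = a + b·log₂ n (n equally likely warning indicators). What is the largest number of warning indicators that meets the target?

16

160·log₂ n ≤ 901 − 260 = 641, giving log₂ n ≤ 4.0062 and n ≤ 16.069. The largest whole number is 16.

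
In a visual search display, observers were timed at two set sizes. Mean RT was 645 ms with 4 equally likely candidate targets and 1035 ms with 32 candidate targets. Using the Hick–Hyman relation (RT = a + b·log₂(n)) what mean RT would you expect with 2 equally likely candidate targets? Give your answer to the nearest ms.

Fit slope and intercept:
  b = (1035 − 645) / (log₂ 32 − log₂ 4) = 390 / (5 − 2) = 130 ms/bit
  a = 645 − 130 × 2 = 385 ms
Then RT(2) = 385 + 130 × log₂ 2 = 385 + 130 × 1 ≈ 515.000 ms.

515 ms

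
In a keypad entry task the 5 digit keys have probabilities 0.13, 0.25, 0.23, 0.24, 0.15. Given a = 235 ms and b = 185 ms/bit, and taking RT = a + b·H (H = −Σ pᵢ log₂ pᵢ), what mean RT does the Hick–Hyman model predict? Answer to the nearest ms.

656 ms

H = 0.13·log₂(1/0.13) + 0.25·log₂(1/0.25) + 0.23·log₂(1/0.23) + 0.24·log₂(1/0.24) + 0.15·log₂(1/0.15) = 2.2750 bits.
RT = 235 + 185 × 2.2750 = 655.87 ms.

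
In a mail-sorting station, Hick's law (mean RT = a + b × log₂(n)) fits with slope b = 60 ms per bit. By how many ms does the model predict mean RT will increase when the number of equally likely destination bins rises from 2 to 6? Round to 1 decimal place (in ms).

95.1 ms

The intercept a cancels: ΔRT = b·(log₂ n₂ − log₂ n₁) = b·log₂(n₂/n₁).
log₂(6) − log₂(2) = 2.5850 − 1 = 1.5850.
ΔRT = 60 × 1.5850 = 95.098 ms.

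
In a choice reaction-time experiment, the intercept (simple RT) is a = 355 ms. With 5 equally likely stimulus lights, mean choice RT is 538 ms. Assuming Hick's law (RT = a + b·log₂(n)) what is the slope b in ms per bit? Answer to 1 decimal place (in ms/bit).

78.8 ms/bit

b = (538 − 355) / log₂(5) = 183 / 2.3219 = 78.814 ms/bit.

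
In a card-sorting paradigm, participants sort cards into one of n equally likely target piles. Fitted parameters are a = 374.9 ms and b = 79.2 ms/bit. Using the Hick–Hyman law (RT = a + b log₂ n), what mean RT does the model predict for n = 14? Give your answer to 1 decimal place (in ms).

log₂(14) = 3.8074 bits, so RT = 374.9 + 79.2 × 3.8074 ≈ 676.443 ms.

676.4 ms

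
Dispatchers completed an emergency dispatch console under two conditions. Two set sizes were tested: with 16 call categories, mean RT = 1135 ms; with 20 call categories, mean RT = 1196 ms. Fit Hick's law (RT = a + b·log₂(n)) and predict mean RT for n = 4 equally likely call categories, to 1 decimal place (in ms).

Solve the two-equation system in a and b:
  b = (1196 − 1135) / (log₂ 20 − log₂ 16) = 61 / (4.3219 − 4) = 189.483 ms/bit
  a = 1135 − 189.483 × 4 = 377.067 ms
Then RT(4) = 377.067 + 189.483 × log₂ 4 = 377.067 + 189.483 × 2 ≈ 756.033 ms.

756.0 ms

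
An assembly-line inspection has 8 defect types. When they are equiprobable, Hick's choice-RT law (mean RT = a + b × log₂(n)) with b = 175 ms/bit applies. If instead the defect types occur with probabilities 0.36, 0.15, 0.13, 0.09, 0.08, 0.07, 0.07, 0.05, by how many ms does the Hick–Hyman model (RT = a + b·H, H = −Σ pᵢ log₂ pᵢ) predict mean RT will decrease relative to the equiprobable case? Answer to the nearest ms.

Equiprobable entropy H₀ = log₂ 8 = 3.0000 bits.
Skewed entropy H = −Σ pᵢ log₂ pᵢ = 2.6812 bits.
ΔRT = b·(H₀ − H) = 175 × 0.3188 = 55.79 ms.

56 ms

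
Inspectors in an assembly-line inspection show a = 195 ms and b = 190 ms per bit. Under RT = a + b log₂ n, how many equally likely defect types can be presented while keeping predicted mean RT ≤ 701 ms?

Set 195 + 190·log₂ n ≤ 701 → log₂ n ≤ (701 − 195)/190 = 2.6632.
So n ≤ 2^2.6632 = 6.334; the largest integer n is 6.

6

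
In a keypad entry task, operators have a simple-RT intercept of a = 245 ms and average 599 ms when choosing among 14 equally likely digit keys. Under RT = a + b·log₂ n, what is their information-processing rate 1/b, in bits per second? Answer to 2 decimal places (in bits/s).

10.76 bits/s

Choice component = 599 − 245 = 354 ms over log₂(14) = 3.8074 bits.
b = 354 / 3.8074 = 92.978 ms/bit, so 1/b = 10.755 bits/s.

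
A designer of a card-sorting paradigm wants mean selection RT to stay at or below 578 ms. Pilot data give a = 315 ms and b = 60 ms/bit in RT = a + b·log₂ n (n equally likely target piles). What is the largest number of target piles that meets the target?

20

Information budget: (578 − 315)/60 = 4.3833 bits, so n ≤ 2^4.3833 = 20.870 → at most 20.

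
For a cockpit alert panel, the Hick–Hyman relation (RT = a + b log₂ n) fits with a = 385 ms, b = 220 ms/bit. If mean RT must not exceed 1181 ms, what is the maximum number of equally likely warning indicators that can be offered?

Set 385 + 220·log₂ n ≤ 1181 → log₂ n ≤ (1181 − 385)/220 = 3.6182.
So n ≤ 2^3.6182 = 12.280; the largest integer n is 12.

12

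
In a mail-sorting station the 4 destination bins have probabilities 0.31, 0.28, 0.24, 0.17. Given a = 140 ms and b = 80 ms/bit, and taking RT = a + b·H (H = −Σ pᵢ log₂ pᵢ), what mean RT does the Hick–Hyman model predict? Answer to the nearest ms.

297 ms

H = 0.31·log₂(1/0.31) + 0.28·log₂(1/0.28) + 0.24·log₂(1/0.24) + 0.17·log₂(1/0.17) = 1.9667 bits.
RT = 140 + 80 × 1.9667 = 297.34 ms.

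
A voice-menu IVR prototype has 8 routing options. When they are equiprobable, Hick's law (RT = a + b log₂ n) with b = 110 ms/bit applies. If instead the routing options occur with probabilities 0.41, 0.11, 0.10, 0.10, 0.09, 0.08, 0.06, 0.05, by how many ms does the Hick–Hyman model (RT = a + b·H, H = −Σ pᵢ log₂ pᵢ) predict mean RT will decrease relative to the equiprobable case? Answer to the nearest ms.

43 ms

The RT saving is b·ΔH. Equiprobable H₀ = log₂(8) = 3.0000 bits; with the given probabilities H = 2.6058 bits.
b·(H₀ − H) = 110 × (3.0000 − 2.6058) = 43.36 ms.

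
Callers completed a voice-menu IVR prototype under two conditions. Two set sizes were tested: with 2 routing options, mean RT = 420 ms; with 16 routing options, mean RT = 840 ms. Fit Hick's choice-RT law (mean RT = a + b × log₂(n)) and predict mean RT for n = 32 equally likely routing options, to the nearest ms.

Fit slope and intercept:
  b = (840 − 420) / (log₂ 16 − log₂ 2) = 420 / (4 − 1) = 140 ms/bit
  a = 420 − 140 × 1 = 280 ms
Then RT(32) = 280 + 140 × log₂ 32 = 280 + 140 × 5 ≈ 980.000 ms.

980 ms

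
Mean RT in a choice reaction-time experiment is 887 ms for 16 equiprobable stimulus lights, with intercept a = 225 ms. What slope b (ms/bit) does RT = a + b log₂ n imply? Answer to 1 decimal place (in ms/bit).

log₂(16) = 4 bits.
b = (RT − a)/log₂ n = (887 − 225) / 4 = 165.500 ms/bit.

165.5 ms/bit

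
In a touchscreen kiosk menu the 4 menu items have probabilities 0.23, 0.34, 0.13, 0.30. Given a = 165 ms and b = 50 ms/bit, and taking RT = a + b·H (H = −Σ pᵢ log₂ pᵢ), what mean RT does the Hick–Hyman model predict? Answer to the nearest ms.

261 ms

Entropy contributions −pᵢ log₂ pᵢ: 0.4877, 0.5292, 0.3826, 0.5211; sum H = 1.9206 bits.
RT = a + bH = 165 + 50·1.9206 = 261.03 ms.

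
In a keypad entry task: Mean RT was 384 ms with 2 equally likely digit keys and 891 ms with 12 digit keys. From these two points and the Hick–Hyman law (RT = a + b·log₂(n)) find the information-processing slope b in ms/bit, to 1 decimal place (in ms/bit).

Slope: b = (891 − 384) / (log₂ 12 − log₂ 2) = 507/2.5850 = 196.134 ms/bit.

196.1 ms/bit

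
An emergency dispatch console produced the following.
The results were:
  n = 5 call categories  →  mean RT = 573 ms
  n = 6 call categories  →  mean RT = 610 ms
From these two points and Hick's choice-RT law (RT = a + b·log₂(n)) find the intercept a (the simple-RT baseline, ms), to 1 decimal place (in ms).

246.4 ms

Slope: b = (610 − 573) / (log₂ 6 − log₂ 5) = 37/0.2630 = 140.666 ms/bit.
a = RT₁ − b·log₂ n₁ = 573 − 140.666 × 2.3219 = 246.384 ms.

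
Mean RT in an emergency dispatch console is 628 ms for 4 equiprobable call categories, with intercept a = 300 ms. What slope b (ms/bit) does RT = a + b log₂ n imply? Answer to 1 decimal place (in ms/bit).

b = (628 − 300) / log₂(4) = 328 / 2 = 164.000 ms/bit.

164.0 ms/bit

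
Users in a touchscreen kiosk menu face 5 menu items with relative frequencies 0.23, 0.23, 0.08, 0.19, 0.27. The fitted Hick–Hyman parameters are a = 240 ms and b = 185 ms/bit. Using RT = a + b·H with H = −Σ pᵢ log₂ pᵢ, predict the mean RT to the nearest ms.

Entropy contributions −pᵢ log₂ pᵢ: 0.4877, 0.4877, 0.2915, 0.4552, 0.5100; sum H = 2.2321 bits.
RT = a + bH = 240 + 185·2.2321 = 652.94 ms.

653 ms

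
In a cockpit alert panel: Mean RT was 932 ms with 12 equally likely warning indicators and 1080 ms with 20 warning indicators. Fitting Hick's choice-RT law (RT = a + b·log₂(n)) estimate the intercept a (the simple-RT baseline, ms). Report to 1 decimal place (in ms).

212.1 ms

Slope: b = (1080 − 932) / (log₂ 20 − log₂ 12) = 148/0.7370 = 200.823 ms/bit.
a = RT₁ − b·log₂ n₁ = 932 − 200.823 × 3.5850 = 212.055 ms.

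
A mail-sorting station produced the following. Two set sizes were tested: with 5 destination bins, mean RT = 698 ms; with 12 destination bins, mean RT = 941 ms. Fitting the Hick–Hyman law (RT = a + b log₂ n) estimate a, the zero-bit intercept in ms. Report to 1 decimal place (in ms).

b = (RT₂ − RT₁)/(log₂ n₂ − log₂ n₁) = (941 − 698)/(3.5850 − 2.3219) = 192.394 ms/bit.
Intercept: a = 698 − 192.394·log₂(5) = 251.275 ms.

251.3 ms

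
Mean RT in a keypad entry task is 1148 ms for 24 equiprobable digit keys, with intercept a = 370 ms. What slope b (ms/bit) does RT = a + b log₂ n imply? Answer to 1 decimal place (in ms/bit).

24 alternatives carry log₂ 24 = 4.5850 bits; the choice cost is 1148 − 370 = 778 ms, so b = 778/4.5850 = 169.685 ms/bit.

169.7 ms/bit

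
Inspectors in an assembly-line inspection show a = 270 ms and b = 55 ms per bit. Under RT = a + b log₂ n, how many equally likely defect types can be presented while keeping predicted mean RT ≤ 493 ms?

55·log₂ n ≤ 493 − 270 = 223, giving log₂ n ≤ 4.0545 and n ≤ 16.617. The largest whole number is 16.

16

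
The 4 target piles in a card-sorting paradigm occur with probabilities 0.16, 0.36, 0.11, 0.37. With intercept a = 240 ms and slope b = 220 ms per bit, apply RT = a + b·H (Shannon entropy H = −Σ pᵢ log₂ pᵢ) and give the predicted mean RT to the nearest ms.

644 ms

Entropy contributions −pᵢ log₂ pᵢ: 0.4230, 0.5306, 0.3503, 0.5307; sum H = 1.8346 bits.
RT = a + bH = 240 + 220·1.8346 = 643.62 ms.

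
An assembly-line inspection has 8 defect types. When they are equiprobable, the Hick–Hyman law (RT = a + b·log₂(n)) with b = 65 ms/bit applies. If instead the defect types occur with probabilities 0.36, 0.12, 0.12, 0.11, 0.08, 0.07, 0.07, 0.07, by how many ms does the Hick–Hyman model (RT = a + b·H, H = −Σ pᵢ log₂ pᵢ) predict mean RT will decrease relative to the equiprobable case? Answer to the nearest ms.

The RT saving is b·ΔH. Equiprobable H₀ = log₂(8) = 3.0000 bits; with the given probabilities H = 2.7122 bits.
b·(H₀ − H) = 65 × (3.0000 − 2.7122) = 18.71 ms.

19 ms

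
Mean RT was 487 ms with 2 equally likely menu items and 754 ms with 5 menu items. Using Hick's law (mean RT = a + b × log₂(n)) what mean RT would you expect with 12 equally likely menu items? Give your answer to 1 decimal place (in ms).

With log₂ n on the abscissa the relation is linear; from the two conditions:
  b = (754 − 487) / (log₂ 5 − log₂ 2) = 267 / (2.3219 − 1) = 201.978 ms/bit
  a = 487 − 201.978 × 1 = 285.022 ms
Then RT(12) = 285.022 + 201.978 × log₂ 12 = 285.022 + 201.978 × 3.5850 ≈ 1009.105 ms.

1009.1 ms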